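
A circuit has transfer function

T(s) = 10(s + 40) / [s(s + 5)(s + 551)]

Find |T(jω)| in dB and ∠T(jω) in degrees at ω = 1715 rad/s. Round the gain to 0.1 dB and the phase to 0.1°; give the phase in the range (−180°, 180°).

At s = jω = j1715:
zero (s+40): 40 + j1715 → |·| = √(40²+1715²) = √2942825 ≈ 1715.5, ∠ = arctan(1715/40) ≈ 88.66°
pole (s+5): 5 + j1715 → |·| = √(5²+1715²) = √2941250 ≈ 1715, ∠ = arctan(1715/5) ≈ 89.83°
pole (s+551): 551 + j1715 → |·| = √(551²+1715²) = √3244826 ≈ 1801.3, ∠ = arctan(1715/551) ≈ 72.19°
pole at origin: |s| = 1715, ∠ = 90.00° (in denominator)
|T| = 10 · 1715.5 / 5.298e+09 ≈ 3.238e-06
Gain = 20 log₁₀(3.238e-06) ≈ -109.79 dB
∠T = 88.66° − 252.02° = -163.36°

-109.8 dB, -163.4°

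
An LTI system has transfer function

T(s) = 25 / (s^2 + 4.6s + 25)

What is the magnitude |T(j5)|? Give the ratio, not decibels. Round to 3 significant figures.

1.09

At s = jω = j5:
quadratic: (j5)² + 4.6·j5 + 25 = 0 + j23 → |·| ≈ 23, ∠ ≈ 90.00°
|T| = 25 / 23 ≈ 1.087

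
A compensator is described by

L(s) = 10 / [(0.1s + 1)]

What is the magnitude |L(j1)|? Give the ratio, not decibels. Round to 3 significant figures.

At ω = 1 rad/s:
pole (1 + j1·0.1) = 1 + j0.1 → |·| ≈ 1.005, ∠ ≈ 5.71°
|L| = 10 · 1 / (1.005) ≈ 9.9502

9.95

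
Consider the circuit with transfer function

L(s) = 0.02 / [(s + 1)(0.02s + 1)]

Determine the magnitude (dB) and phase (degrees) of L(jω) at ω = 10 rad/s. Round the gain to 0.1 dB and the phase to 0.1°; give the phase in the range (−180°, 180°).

At ω = 10 rad/s:
pole (1 + j10·1) = 1 + j10 → |·| ≈ 10.05, ∠ ≈ 84.29°
pole (1 + j10·0.02) = 1 + j0.2 → |·| ≈ 1.0198, ∠ ≈ 11.31°
|L| = 0.02 · 1 / (10.05 · 1.0198) ≈ 0.0019514
Gain = 20 log₁₀(0.0019514) ≈ -54.19 dB
∠L = (0°) − (84.29° + 11.31°) = -95.60°

-54.2 dB, -95.6°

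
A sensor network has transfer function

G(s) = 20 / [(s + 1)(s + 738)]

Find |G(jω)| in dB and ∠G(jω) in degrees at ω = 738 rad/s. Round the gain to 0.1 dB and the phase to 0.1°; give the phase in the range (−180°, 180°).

At s = jω = j738:
pole (s+1): 1 + j738 → |·| = √(1²+738²) = √544645 ≈ 738, ∠ = arctan(738/1) ≈ 89.92°
pole (s+738): 738 + j738 → |·| = √(738²+738²) = √1089288 ≈ 1043.7, ∠ = arctan(738/738) ≈ 45.00°
|G| = 20 / 7.7025e+05 ≈ 2.5966e-05
Gain = 20 log₁₀(2.5966e-05) ≈ -91.71 dB
∠G = 0.00° − 134.92° = -134.92°

-91.7 dB, -134.9°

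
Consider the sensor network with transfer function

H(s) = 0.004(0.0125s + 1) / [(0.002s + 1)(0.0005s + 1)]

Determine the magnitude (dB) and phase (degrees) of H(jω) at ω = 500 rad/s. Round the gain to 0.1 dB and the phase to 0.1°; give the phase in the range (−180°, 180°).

-35.2 dB, 21.9°

At ω = 500 rad/s:
zero (1 + j500·0.0125) = 1 + j6.25 → |·| ≈ 6.3295, ∠ ≈ 80.91°
pole (1 + j500·0.002) = 1 + j1 → |·| ≈ 1.4142, ∠ ≈ 45.00°
pole (1 + j500·0.0005) = 1 + j0.25 → |·| ≈ 1.0308, ∠ ≈ 14.04°
|H| = 0.004 · 6.3295 / (1.4142 · 1.0308) ≈ 0.017368
Gain = 20 log₁₀(0.017368) ≈ -35.21 dB
∠H = (80.91°) − (45.00° + 14.04°) = 21.87°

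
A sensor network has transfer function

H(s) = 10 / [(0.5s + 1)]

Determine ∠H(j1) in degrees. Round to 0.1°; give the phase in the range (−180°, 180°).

At ω = 1 rad/s:
pole (1 + j1·0.5) = 1 + j0.5 → |·| ≈ 1.118, ∠ ≈ 26.57°
∠H = (0°) − (26.57°) = -26.57°

-26.6°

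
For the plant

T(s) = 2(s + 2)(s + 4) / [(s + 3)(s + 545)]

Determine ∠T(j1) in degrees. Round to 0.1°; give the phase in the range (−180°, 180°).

22.1°

At s = jω = j1:
zero (s+2): 2 + j1 → |·| = √(2²+1²) = √5 ≈ 2.2361, ∠ = arctan(1/2) ≈ 26.57°
zero (s+4): 4 + j1 → |·| = √(4²+1²) = √17 ≈ 4.1231, ∠ = arctan(1/4) ≈ 14.04°
pole (s+3): 3 + j1 → |·| = √(3²+1²) = √10 ≈ 3.1623, ∠ = arctan(1/3) ≈ 18.43°
pole (s+545): 545 + j1 → |·| = √(545²+1²) = √297026 ≈ 545, ∠ = arctan(1/545) ≈ 0.11°
∠T = 40.61° − 18.54° = 22.07°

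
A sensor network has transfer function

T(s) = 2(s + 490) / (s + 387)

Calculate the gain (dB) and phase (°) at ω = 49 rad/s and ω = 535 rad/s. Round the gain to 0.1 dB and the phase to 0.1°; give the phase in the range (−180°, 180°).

ω = 49: 8.0 dB, -1.5°; ω = 535: 6.8 dB, -6.6°

At s = jω = j49:
zero (s+490): 490 + j49 → |·| = √(490²+49²) = √242501 ≈ 492.44, ∠ = arctan(49/490) ≈ 5.71°
pole (s+387): 387 + j49 → |·| = √(387²+49²) = √152170 ≈ 390.09, ∠ = arctan(49/387) ≈ 7.22°
|T| = 2 · 492.44 / 390.09 ≈ 2.5248
Gain = 20 log₁₀(2.5248) ≈ 8.04 dB
∠T = 5.71° − 7.22° = -1.51°

At s = jω = j535:
zero (s+490): 490 + j535 → |·| = √(490²+535²) = √526325 ≈ 725.48, ∠ = arctan(535/490) ≈ 47.51°
pole (s+387): 387 + j535 → |·| = √(387²+535²) = √435994 ≈ 660.3, ∠ = arctan(535/387) ≈ 54.12°
|T| = 2 · 725.48 / 660.3 ≈ 2.1974
Gain = 20 log₁₀(2.1974) ≈ 6.84 dB
∠T = 47.51° − 54.12° = -6.61°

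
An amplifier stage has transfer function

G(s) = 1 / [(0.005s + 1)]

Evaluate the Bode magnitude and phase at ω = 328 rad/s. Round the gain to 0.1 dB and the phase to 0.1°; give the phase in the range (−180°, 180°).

At ω = 328 rad/s:
pole (1 + j328·0.005) = 1 + j1.64 → |·| ≈ 1.9208, ∠ ≈ 58.63°
|G| = 1 · 1 / (1.9208) ≈ 0.52062
Gain = 20 log₁₀(0.52062) ≈ -5.67 dB
∠G = (0°) − (58.63°) = -58.63°

-5.7 dB, -58.6°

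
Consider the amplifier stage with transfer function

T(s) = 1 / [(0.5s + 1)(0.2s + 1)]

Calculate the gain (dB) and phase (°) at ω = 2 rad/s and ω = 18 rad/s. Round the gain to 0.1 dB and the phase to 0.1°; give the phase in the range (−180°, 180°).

At ω = 2 rad/s:
pole (1 + j2·0.5) = 1 + j1 → |·| ≈ 1.4142, ∠ ≈ 45.00°
pole (1 + j2·0.2) = 1 + j0.4 → |·| ≈ 1.077, ∠ ≈ 21.80°
|T| = 1 · 1 / (1.4142 · 1.077) ≈ 0.65656
Gain = 20 log₁₀(0.65656) ≈ -3.65 dB
∠T = (0°) − (45.00° + 21.80°) = -66.80°

At ω = 18 rad/s:
pole (1 + j18·0.5) = 1 + j9 → |·| ≈ 9.0554, ∠ ≈ 83.66°
pole (1 + j18·0.2) = 1 + j3.6 → |·| ≈ 3.7363, ∠ ≈ 74.48°
|T| = 1 · 1 / (9.0554 · 3.7363) ≈ 0.029556
Gain = 20 log₁₀(0.029556) ≈ -30.59 dB
∠T = (0°) − (83.66° + 74.48°) = -158.14°

ω = 2: -3.7 dB, -66.8°; ω = 18: -30.6 dB, -158.1°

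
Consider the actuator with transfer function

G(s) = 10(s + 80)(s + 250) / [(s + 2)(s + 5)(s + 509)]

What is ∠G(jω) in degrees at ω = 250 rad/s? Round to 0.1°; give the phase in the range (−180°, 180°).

-87.3°

At s = jω = j250:
zero (s+80): 80 + j250 → |·| = √(80²+250²) = √68900 ≈ 262.49, ∠ = arctan(250/80) ≈ 72.26°
zero (s+250): 250 + j250 → |·| = √(250²+250²) = √125000 ≈ 353.55, ∠ = arctan(250/250) ≈ 45.00°
pole (s+2): 2 + j250 → |·| = √(2²+250²) = √62504 ≈ 250.01, ∠ = arctan(250/2) ≈ 89.54°
pole (s+5): 5 + j250 → |·| = √(5²+250²) = √62525 ≈ 250.05, ∠ = arctan(250/5) ≈ 88.85°
pole (s+509): 509 + j250 → |·| = √(509²+250²) = √321581 ≈ 567.08, ∠ = arctan(250/509) ≈ 26.16°
∠G = 117.26° − 204.55° = -87.29°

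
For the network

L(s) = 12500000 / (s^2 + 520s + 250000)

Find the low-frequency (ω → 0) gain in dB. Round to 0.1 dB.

L(0) = 12500000 / 250000 = 50
20 log₁₀(50) ≈ 33.98 dB

34.0 dB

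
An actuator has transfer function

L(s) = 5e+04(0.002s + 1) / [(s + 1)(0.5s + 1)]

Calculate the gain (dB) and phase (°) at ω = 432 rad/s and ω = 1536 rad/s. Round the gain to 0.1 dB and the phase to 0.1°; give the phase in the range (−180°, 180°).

At ω = 432 rad/s:
zero (1 + j432·0.002) = 1 + j0.864 → |·| ≈ 1.3216, ∠ ≈ 40.83°
pole (1 + j432·1) = 1 + j432 → |·| ≈ 432, ∠ ≈ 89.87°
pole (1 + j432·0.5) = 1 + j216 → |·| ≈ 216, ∠ ≈ 89.73°
|L| = 5e+04 · 1.3216 / (432 · 216) ≈ 0.70816
Gain = 20 log₁₀(0.70816) ≈ -3.00 dB
∠L = (40.83°) − (89.87° + 89.73°) = -138.77°

At ω = 1536 rad/s:
zero (1 + j1536·0.002) = 1 + j3.072 → |·| ≈ 3.2307, ∠ ≈ 71.97°
pole (1 + j1536·1) = 1 + j1536 → |·| ≈ 1536, ∠ ≈ 89.96°
pole (1 + j1536·0.5) = 1 + j768 → |·| ≈ 768, ∠ ≈ 89.93°
|L| = 5e+04 · 3.2307 / (1536 · 768) ≈ 0.13693
Gain = 20 log₁₀(0.13693) ≈ -17.27 dB
∠L = (71.97°) − (89.96° + 89.93°) = -107.92°

ω = 432: -3.0 dB, -138.8°; ω = 1536: -17.3 dB, -107.9°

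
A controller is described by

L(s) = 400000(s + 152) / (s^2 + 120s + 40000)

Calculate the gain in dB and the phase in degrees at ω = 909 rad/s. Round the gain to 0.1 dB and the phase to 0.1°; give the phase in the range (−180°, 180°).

At s = jω = j909:
zero (s+152): 152 + j909 → |·| = √(152²+909²) = √849385 ≈ 921.62, ∠ = arctan(909/152) ≈ 80.51°
quadratic: (j909)² + 120·j909 + 40000 = -786281 + j109080 → |·| ≈ 7.9381e+05, ∠ ≈ 172.10°
|L| = 400000 · 921.62 / 7.9381e+05 ≈ 464.4
Gain = 20 log₁₀(464.4) ≈ 53.34 dB
∠L = 80.51° − 172.10° = -91.59°

53.3 dB, -91.6°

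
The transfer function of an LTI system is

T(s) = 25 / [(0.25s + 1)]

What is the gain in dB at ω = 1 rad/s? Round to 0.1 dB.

27.7 dB

At ω = 1 rad/s:
pole (1 + j1·0.25) = 1 + j0.25 → |·| ≈ 1.0308, ∠ ≈ 14.04°
|T| = 25 · 1 / (1.0308) ≈ 24.253
Gain = 20 log₁₀(24.253) ≈ 27.70 dB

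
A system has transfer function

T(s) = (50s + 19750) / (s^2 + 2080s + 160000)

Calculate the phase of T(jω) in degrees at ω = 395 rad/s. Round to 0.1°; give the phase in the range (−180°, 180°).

-44.7°

Substitute s = j395:
Numerator: 50(j395) + 19750 = 19750 + j19750
Denominator: (j395)^2 + 2080(j395) + 160000 = 3975 + j821600
|N| = √(19750² + 19750²) ≈ 27931, ∠N ≈ 45.00°
|D| = √(3975² + 821600²) ≈ 8.2161e+05, ∠D ≈ 89.72°
∠T = 45.00° − 89.72° = -44.72°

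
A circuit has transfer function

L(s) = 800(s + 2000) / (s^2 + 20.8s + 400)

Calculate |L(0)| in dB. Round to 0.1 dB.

L(0) = 800·2000 / 400 = 4000
20 log₁₀(4000) ≈ 72.04 dB

72.0 dB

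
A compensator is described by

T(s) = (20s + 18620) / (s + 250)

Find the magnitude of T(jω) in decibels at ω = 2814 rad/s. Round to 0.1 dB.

26.4 dB

Substitute s = j2814:
Numerator: 20(j2814) + 18620 = 18620 + j56280
Denominator: (j2814) + 250 = 250 + j2814
|N| = √(18620² + 56280²) ≈ 59280, ∠N ≈ 71.69°
|D| = √(250² + 2814²) ≈ 2825.1, ∠D ≈ 84.92°
|T| = 59280 / 2825.1 ≈ 20.983
Gain = 20 log₁₀(20.983) ≈ 26.44 dB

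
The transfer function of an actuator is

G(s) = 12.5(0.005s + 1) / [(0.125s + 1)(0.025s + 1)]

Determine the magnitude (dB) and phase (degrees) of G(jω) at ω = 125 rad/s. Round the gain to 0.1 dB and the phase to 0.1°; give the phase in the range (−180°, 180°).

-10.8 dB, -126.6°

At ω = 125 rad/s:
zero (1 + j125·0.005) = 1 + j0.625 → |·| ≈ 1.1792, ∠ ≈ 32.01°
pole (1 + j125·0.125) = 1 + j15.625 → |·| ≈ 15.657, ∠ ≈ 86.34°
pole (1 + j125·0.025) = 1 + j3.125 → |·| ≈ 3.2811, ∠ ≈ 72.26°
|G| = 12.5 · 1.1792 / (15.657 · 3.2811) ≈ 0.28693
Gain = 20 log₁₀(0.28693) ≈ -10.84 dB
∠G = (32.01°) − (86.34° + 72.26°) = -126.59°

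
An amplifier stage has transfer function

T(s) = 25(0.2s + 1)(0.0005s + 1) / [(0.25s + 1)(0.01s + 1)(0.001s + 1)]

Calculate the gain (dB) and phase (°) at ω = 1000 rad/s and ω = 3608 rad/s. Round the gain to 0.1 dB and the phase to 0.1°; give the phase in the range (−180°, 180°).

At ω = 1000 rad/s:
zero (1 + j1000·0.2) = 1 + j200 → |·| ≈ 200, ∠ ≈ 89.71°
zero (1 + j1000·0.0005) = 1 + j0.5 → |·| ≈ 1.118, ∠ ≈ 26.57°
pole (1 + j1000·0.25) = 1 + j250 → |·| ≈ 250, ∠ ≈ 89.77°
pole (1 + j1000·0.01) = 1 + j10 → |·| ≈ 10.05, ∠ ≈ 84.29°
pole (1 + j1000·0.001) = 1 + j1 → |·| ≈ 1.4142, ∠ ≈ 45.00°
|T| = 25 · 200 · 1.118 / (250 · 10.05 · 1.4142) ≈ 1.5732
Gain = 20 log₁₀(1.5732) ≈ 3.94 dB
∠T = (89.71° + 26.57°) − (89.77° + 84.29° + 45.00°) = -102.78°

At ω = 3608 rad/s:
zero (1 + j3608·0.2) = 1 + j721.6 → |·| ≈ 721.6, ∠ ≈ 89.92°
zero (1 + j3608·0.0005) = 1 + j1.804 → |·| ≈ 2.0626, ∠ ≈ 61.00°
pole (1 + j3608·0.25) = 1 + j902 → |·| ≈ 902, ∠ ≈ 89.94°
pole (1 + j3608·0.01) = 1 + j36.08 → |·| ≈ 36.094, ∠ ≈ 88.41°
pole (1 + j3608·0.001) = 1 + j3.608 → |·| ≈ 3.744, ∠ ≈ 74.51°
|T| = 25 · 721.6 · 2.0626 / (902 · 36.094 · 3.744) ≈ 0.30526
Gain = 20 log₁₀(0.30526) ≈ -10.31 dB
∠T = (89.92° + 61.00°) − (89.94° + 88.41° + 74.51°) = -101.94°

ω = 1000: 3.9 dB, -102.8°; ω = 3608: -10.3 dB, -101.9°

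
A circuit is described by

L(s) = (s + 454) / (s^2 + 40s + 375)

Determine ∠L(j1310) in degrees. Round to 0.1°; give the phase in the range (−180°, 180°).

-107.4°

Substitute s = j1310:
Numerator: (j1310) + 454 = 454 + j1310
Denominator: (j1310)^2 + 40(j1310) + 375 = -1715725 + j52400
|N| = √(454² + 1310²) ≈ 1386.4, ∠N ≈ 70.89°
|D| = √(1715725² + 52400²) ≈ 1.7165e+06, ∠D ≈ 178.25°
∠L = 70.89° − 178.25° = -107.36°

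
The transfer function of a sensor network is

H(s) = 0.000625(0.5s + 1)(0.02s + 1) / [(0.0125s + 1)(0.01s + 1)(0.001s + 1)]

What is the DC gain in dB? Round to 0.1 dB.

-64.1 dB

H(0) = 0.000625 · 1 / 1 = 0.000625
20 log₁₀(0.000625) ≈ -64.08 dB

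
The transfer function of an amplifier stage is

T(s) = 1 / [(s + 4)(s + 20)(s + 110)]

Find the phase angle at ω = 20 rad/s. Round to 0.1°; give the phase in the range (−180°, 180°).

At s = jω = j20:
pole (s+4): 4 + j20 → |·| = √(4²+20²) = √416 ≈ 20.396, ∠ = arctan(20/4) ≈ 78.69°
pole (s+20): 20 + j20 → |·| = √(20²+20²) = √800 ≈ 28.284, ∠ = arctan(20/20) ≈ 45.00°
pole (s+110): 110 + j20 → |·| = √(110²+20²) = √12500 ≈ 111.8, ∠ = arctan(20/110) ≈ 10.30°
∠T = 0.00° − 133.99° = -133.99°

-134.0°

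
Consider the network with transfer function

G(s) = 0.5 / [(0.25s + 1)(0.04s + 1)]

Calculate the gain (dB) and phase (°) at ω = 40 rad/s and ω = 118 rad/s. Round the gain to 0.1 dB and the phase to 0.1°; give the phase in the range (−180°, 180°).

ω = 40: -31.6 dB, -142.3°; ω = 118: -49.1 dB, -166.1°

At ω = 40 rad/s:
pole (1 + j40·0.25) = 1 + j10 → |·| ≈ 10.05, ∠ ≈ 84.29°
pole (1 + j40·0.04) = 1 + j1.6 → |·| ≈ 1.8868, ∠ ≈ 57.99°
|G| = 0.5 · 1 / (10.05 · 1.8868) ≈ 0.026368
Gain = 20 log₁₀(0.026368) ≈ -31.58 dB
∠G = (0°) − (84.29° + 57.99°) = -142.28°

At ω = 118 rad/s:
pole (1 + j118·0.25) = 1 + j29.5 → |·| ≈ 29.517, ∠ ≈ 88.06°
pole (1 + j118·0.04) = 1 + j4.72 → |·| ≈ 4.8248, ∠ ≈ 78.04°
|G| = 0.5 · 1 / (29.517 · 4.8248) ≈ 0.0035109
Gain = 20 log₁₀(0.0035109) ≈ -49.09 dB
∠G = (0°) − (88.06° + 78.04°) = -166.10°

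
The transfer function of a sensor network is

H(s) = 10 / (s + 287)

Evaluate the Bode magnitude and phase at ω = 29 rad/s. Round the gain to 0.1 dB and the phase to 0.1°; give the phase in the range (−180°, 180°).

-29.2 dB, -5.8°

Substitute s = j29:
Numerator: 10 = 10 + j0
Denominator: (j29) + 287 = 287 + j29
|N| = √(10² + 0²) ≈ 10, ∠N ≈ 0.00°
|D| = √(287² + 29²) ≈ 288.46, ∠D ≈ 5.77°
|H| = 10 / 288.46 ≈ 0.034667
Gain = 20 log₁₀(0.034667) ≈ -29.20 dB
∠H = 0.00° − 5.77° = -5.77°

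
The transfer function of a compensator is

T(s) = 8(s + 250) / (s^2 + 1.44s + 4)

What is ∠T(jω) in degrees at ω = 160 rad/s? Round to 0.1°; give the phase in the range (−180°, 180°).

-146.9°

At s = jω = j160:
zero (s+250): 250 + j160 → |·| = √(250²+160²) = √88100 ≈ 296.82, ∠ = arctan(160/250) ≈ 32.62°
quadratic: (j160)² + 1.44·j160 + 4 = -25596 + j230.4 → |·| ≈ 25597, ∠ ≈ 179.48°
∠T = 32.62° − 179.48° = -146.86°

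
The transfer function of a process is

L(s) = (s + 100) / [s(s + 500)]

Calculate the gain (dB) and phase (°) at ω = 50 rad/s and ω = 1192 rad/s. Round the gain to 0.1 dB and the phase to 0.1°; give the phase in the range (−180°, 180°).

At s = jω = j50:
zero (s+100): 100 + j50 → |·| = √(100²+50²) = √12500 ≈ 111.8, ∠ = arctan(50/100) ≈ 26.57°
pole (s+500): 500 + j50 → |·| = √(500²+50²) = √252500 ≈ 502.49, ∠ = arctan(50/500) ≈ 5.71°
pole at origin: |s| = 50, ∠ = 90.00° (in denominator)
|L| = 1 · 111.8 / 25124 ≈ 0.0044499
Gain = 20 log₁₀(0.0044499) ≈ -47.03 dB
∠L = 26.57° − 95.71° = -69.14°

At s = jω = j1192:
zero (s+100): 100 + j1192 → |·| = √(100²+1192²) = √1430864 ≈ 1196.2, ∠ = arctan(1192/100) ≈ 85.20°
pole (s+500): 500 + j1192 → |·| = √(500²+1192²) = √1670864 ≈ 1292.6, ∠ = arctan(1192/500) ≈ 67.24°
pole at origin: |s| = 1192, ∠ = 90.00° (in denominator)
|L| = 1 · 1196.2 / 1.5408e+06 ≈ 0.00077635
Gain = 20 log₁₀(0.00077635) ≈ -62.20 dB
∠L = 85.20° − 157.24° = -72.04°

ω = 50: -47.0 dB, -69.1°; ω = 1192: -62.2 dB, -72.0°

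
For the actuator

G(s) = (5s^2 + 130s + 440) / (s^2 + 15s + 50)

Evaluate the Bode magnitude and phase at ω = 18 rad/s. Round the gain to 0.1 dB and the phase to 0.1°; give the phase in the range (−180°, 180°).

16.7 dB, -18.7°

Substitute s = j18:
Numerator: 5(j18)^2 + 130(j18) + 440 = -1180 + j2340
Denominator: (j18)^2 + 15(j18) + 50 = -274 + j270
|N| = √(1180² + 2340²) ≈ 2620.7, ∠N ≈ 116.76°
|D| = √(274² + 270²) ≈ 384.68, ∠D ≈ 135.42°
|G| = 2620.7 / 384.68 ≈ 6.8127
Gain = 20 log₁₀(6.8127) ≈ 16.67 dB
∠G = 116.76° − 135.42° = -18.66°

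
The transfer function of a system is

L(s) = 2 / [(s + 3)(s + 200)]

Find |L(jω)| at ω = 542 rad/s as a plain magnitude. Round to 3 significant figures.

At s = jω = j542:
pole (s+3): 3 + j542 → |·| = √(3²+542²) = √293773 ≈ 542.01, ∠ = arctan(542/3) ≈ 89.68°
pole (s+200): 200 + j542 → |·| = √(200²+542²) = √333764 ≈ 577.72, ∠ = arctan(542/200) ≈ 69.75°
|L| = 2 / 3.1313e+05 ≈ 6.3871e-06

6.39e-06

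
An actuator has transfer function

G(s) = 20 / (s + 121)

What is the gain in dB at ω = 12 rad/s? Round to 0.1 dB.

At s = jω = j12:
pole (s+121): 121 + j12 → |·| = √(121²+12²) = √14785 ≈ 121.59, ∠ = arctan(12/121) ≈ 5.66°
|G| = 20 / 121.59 ≈ 0.16449
Gain = 20 log₁₀(0.16449) ≈ -15.68 dB

-15.7 dB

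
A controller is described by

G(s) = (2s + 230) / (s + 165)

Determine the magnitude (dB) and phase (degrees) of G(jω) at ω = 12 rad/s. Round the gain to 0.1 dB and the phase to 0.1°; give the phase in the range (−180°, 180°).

Substitute s = j12:
Numerator: 2(j12) + 230 = 230 + j24
Denominator: (j12) + 165 = 165 + j12
|N| = √(230² + 24²) ≈ 231.25, ∠N ≈ 5.96°
|D| = √(165² + 12²) ≈ 165.44, ∠D ≈ 4.16°
|G| = 231.25 / 165.44 ≈ 1.3978
Gain = 20 log₁₀(1.3978) ≈ 2.91 dB
∠G = 5.96° − 4.16° = 1.80°

2.9 dB, 1.8°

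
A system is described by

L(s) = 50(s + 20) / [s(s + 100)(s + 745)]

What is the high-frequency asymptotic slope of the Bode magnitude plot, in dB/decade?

Each pole contributes −20 dB/decade at high frequency; each zero contributes +20 dB/decade.
Net: 1 zero(s) − 3 pole(s) → -40 dB/decade.

-40 dB/decade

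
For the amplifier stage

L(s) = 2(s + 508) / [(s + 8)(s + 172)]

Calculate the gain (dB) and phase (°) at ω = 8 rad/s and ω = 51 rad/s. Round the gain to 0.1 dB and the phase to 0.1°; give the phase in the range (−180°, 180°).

At s = jω = j8:
zero (s+508): 508 + j8 → |·| = √(508²+8²) = √258128 ≈ 508.06, ∠ = arctan(8/508) ≈ 0.90°
pole (s+8): 8 + j8 → |·| = √(8²+8²) = √128 ≈ 11.314, ∠ = arctan(8/8) ≈ 45.00°
pole (s+172): 172 + j8 → |·| = √(172²+8²) = √29648 ≈ 172.19, ∠ = arctan(8/172) ≈ 2.66°
|L| = 2 · 508.06 / 1948.2 ≈ 0.52157
Gain = 20 log₁₀(0.52157) ≈ -5.65 dB
∠L = 0.90° − 47.66° = -46.76°

At s = jω = j51:
zero (s+508): 508 + j51 → |·| = √(508²+51²) = √260665 ≈ 510.55, ∠ = arctan(51/508) ≈ 5.73°
pole (s+8): 8 + j51 → |·| = √(8²+51²) = √2665 ≈ 51.624, ∠ = arctan(51/8) ≈ 81.09°
pole (s+172): 172 + j51 → |·| = √(172²+51²) = √32185 ≈ 179.4, ∠ = arctan(51/172) ≈ 16.52°
|L| = 2 · 510.55 / 9261.3 ≈ 0.11025
Gain = 20 log₁₀(0.11025) ≈ -19.15 dB
∠L = 5.73° − 97.61° = -91.88°

ω = 8: -5.7 dB, -46.8°; ω = 51: -19.2 dB, -91.9°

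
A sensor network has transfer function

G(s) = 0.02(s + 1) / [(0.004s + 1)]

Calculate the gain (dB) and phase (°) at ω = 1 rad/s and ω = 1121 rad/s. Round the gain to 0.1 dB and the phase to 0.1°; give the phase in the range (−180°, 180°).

At ω = 1 rad/s:
zero (1 + j1·1) = 1 + j1 → |·| ≈ 1.4142, ∠ ≈ 45.00°
pole (1 + j1·0.004) = 1 + j0.004 → |·| ≈ 1, ∠ ≈ 0.23°
|G| = 0.02 · 1.4142 / (1) ≈ 0.028284
Gain = 20 log₁₀(0.028284) ≈ -30.97 dB
∠G = (45.00°) − (0.23°) = 44.77°

At ω = 1121 rad/s:
zero (1 + j1121·1) = 1 + j1121 → |·| ≈ 1121, ∠ ≈ 89.95°
pole (1 + j1121·0.004) = 1 + j4.484 → |·| ≈ 4.5942, ∠ ≈ 77.43°
|G| = 0.02 · 1121 / (4.5942) ≈ 4.8801
Gain = 20 log₁₀(4.8801) ≈ 13.77 dB
∠G = (89.95°) − (77.43°) = 12.52°

ω = 1: -31.0 dB, 44.8°; ω = 1121: 13.8 dB, 12.5°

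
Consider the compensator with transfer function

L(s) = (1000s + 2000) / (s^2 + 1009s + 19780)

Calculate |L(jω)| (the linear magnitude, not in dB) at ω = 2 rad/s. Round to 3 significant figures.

Substitute s = j2:
Numerator: 1000(j2) + 2000 = 2000 + j2000
Denominator: (j2)^2 + 1009(j2) + 19780 = 19776 + j2018
|N| = √(2000² + 2000²) ≈ 2828.4, ∠N ≈ 45.00°
|D| = √(19776² + 2018²) ≈ 19879, ∠D ≈ 5.83°
|L| = 2828.4 / 19879 ≈ 0.14228

0.142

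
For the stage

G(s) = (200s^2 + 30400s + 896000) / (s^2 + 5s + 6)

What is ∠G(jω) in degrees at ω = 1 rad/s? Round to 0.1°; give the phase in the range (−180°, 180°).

-43.1°

Substitute s = j1:
Numerator: 200(j1)^2 + 30400(j1) + 896000 = 895800 + j30400
Denominator: (j1)^2 + 5(j1) + 6 = 5 + j5
|N| = √(895800² + 30400²) ≈ 8.9632e+05, ∠N ≈ 1.94°
|D| = √(5² + 5²) ≈ 7.0711, ∠D ≈ 45.00°
∠G = 1.94° − 45.00° = -43.06°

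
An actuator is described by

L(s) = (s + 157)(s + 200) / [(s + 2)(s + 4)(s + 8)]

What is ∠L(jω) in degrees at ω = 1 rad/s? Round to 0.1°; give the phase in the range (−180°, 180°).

At s = jω = j1:
zero (s+157): 157 + j1 → |·| = √(157²+1²) = √24650 ≈ 157, ∠ = arctan(1/157) ≈ 0.36°
zero (s+200): 200 + j1 → |·| = √(200²+1²) = √40001 ≈ 200, ∠ = arctan(1/200) ≈ 0.29°
pole (s+2): 2 + j1 → |·| = √(2²+1²) = √5 ≈ 2.2361, ∠ = arctan(1/2) ≈ 26.57°
pole (s+4): 4 + j1 → |·| = √(4²+1²) = √17 ≈ 4.1231, ∠ = arctan(1/4) ≈ 14.04°
pole (s+8): 8 + j1 → |·| = √(8²+1²) = √65 ≈ 8.0623, ∠ = arctan(1/8) ≈ 7.13°
∠L = 0.65° − 47.74° = -47.09°

-47.1°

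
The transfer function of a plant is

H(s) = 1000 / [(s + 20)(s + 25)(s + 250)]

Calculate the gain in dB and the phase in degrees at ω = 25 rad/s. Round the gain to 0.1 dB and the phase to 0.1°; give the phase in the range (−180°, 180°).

At s = jω = j25:
pole (s+20): 20 + j25 → |·| = √(20²+25²) = √1025 ≈ 32.016, ∠ = arctan(25/20) ≈ 51.34°
pole (s+25): 25 + j25 → |·| = √(25²+25²) = √1250 ≈ 35.355, ∠ = arctan(25/25) ≈ 45.00°
pole (s+250): 250 + j25 → |·| = √(250²+25²) = √63125 ≈ 251.25, ∠ = arctan(25/250) ≈ 5.71°
|H| = 1000 / 2.844e+05 ≈ 0.0035162
Gain = 20 log₁₀(0.0035162) ≈ -49.08 dB
∠H = 0.00° − 102.05° = -102.05°

-49.1 dB, -102.1°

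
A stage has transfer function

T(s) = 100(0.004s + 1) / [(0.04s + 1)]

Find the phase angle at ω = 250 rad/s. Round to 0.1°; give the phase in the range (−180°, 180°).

-39.3°

At ω = 250 rad/s:
zero (1 + j250·0.004) = 1 + j1 → |·| ≈ 1.4142, ∠ ≈ 45.00°
pole (1 + j250·0.04) = 1 + j10 → |·| ≈ 10.05, ∠ ≈ 84.29°
∠T = (45.00°) − (84.29°) = -39.29°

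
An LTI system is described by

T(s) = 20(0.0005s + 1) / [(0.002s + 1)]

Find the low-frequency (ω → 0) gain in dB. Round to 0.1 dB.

T(0) = 20 · 1 / 1 = 20
20 log₁₀(20) ≈ 26.02 dB

26.0 dB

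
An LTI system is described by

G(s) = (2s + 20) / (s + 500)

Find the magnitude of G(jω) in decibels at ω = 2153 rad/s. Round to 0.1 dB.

5.8 dB

Substitute s = j2153:
Numerator: 2(j2153) + 20 = 20 + j4306
Denominator: (j2153) + 500 = 500 + j2153
|N| = √(20² + 4306²) ≈ 4306, ∠N ≈ 89.73°
|D| = √(500² + 2153²) ≈ 2210.3, ∠D ≈ 76.93°
|G| = 4306 / 2210.3 ≈ 1.9482
Gain = 20 log₁₀(1.9482) ≈ 5.79 dB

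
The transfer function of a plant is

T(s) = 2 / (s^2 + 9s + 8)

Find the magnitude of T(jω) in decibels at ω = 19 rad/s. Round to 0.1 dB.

Substitute s = j19:
Numerator: 2 = 2 + j0
Denominator: (j19)^2 + 9(j19) + 8 = -353 + j171
|N| = √(2² + 0²) ≈ 2, ∠N ≈ 0.00°
|D| = √(353² + 171²) ≈ 392.24, ∠D ≈ 154.15°
|T| = 2 / 392.24 ≈ 0.0050989
Gain = 20 log₁₀(0.0050989) ≈ -45.85 dB

-45.9 dB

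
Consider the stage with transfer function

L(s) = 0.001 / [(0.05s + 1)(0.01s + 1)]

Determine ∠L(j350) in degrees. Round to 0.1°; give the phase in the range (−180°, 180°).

At ω = 350 rad/s:
pole (1 + j350·0.05) = 1 + j17.5 → |·| ≈ 17.529, ∠ ≈ 86.73°
pole (1 + j350·0.01) = 1 + j3.5 → |·| ≈ 3.6401, ∠ ≈ 74.05°
∠L = (0°) − (86.73° + 74.05°) = -160.78°

-160.8°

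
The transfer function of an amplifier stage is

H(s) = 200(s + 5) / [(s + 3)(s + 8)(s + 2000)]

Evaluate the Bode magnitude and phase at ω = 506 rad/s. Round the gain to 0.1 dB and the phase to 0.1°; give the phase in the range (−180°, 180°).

-74.4 dB, -103.5°

At s = jω = j506:
zero (s+5): 5 + j506 → |·| = √(5²+506²) = √256061 ≈ 506.02, ∠ = arctan(506/5) ≈ 89.43°
pole (s+3): 3 + j506 → |·| = √(3²+506²) = √256045 ≈ 506.01, ∠ = arctan(506/3) ≈ 89.66°
pole (s+8): 8 + j506 → |·| = √(8²+506²) = √256100 ≈ 506.06, ∠ = arctan(506/8) ≈ 89.09°
pole (s+2000): 2000 + j506 → |·| = √(2000²+506²) = √4256036 ≈ 2063, ∠ = arctan(506/2000) ≈ 14.20°
|H| = 200 · 506.02 / 5.2828e+08 ≈ 0.00019157
Gain = 20 log₁₀(0.00019157) ≈ -74.35 dB
∠H = 89.43° − 192.95° = -103.52°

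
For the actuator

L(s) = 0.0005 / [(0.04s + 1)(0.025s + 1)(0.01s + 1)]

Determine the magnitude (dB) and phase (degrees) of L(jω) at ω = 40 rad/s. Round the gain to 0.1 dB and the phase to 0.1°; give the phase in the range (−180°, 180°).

At ω = 40 rad/s:
pole (1 + j40·0.04) = 1 + j1.6 → |·| ≈ 1.8868, ∠ ≈ 57.99°
pole (1 + j40·0.025) = 1 + j1 → |·| ≈ 1.4142, ∠ ≈ 45.00°
pole (1 + j40·0.01) = 1 + j0.4 → |·| ≈ 1.077, ∠ ≈ 21.80°
|L| = 0.0005 · 1 / (1.8868 · 1.4142 · 1.077) ≈ 0.00017399
Gain = 20 log₁₀(0.00017399) ≈ -75.19 dB
∠L = (0°) − (57.99° + 45.00° + 21.80°) = -124.79°

-75.2 dB, -124.8°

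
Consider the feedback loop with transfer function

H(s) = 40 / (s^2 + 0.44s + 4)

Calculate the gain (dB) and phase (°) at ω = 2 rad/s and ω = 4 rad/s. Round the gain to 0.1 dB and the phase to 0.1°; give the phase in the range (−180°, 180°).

At s = jω = j2:
quadratic: (j2)² + 0.44·j2 + 4 = 0 + j0.88 → |·| ≈ 0.88, ∠ ≈ 90.00°
|H| = 40 / 0.88 ≈ 45.455
Gain = 20 log₁₀(45.455) ≈ 33.15 dB
∠H = 0.00° − 90.00° = -90.00°

At s = jω = j4:
quadratic: (j4)² + 0.44·j4 + 4 = -12 + j1.76 → |·| ≈ 12.128, ∠ ≈ 171.66°
|H| = 40 / 12.128 ≈ 3.2982
Gain = 20 log₁₀(3.2982) ≈ 10.37 dB
∠H = 0.00° − 171.66° = -171.66°

ω = 2: 33.2 dB, -90.0°; ω = 4: 10.4 dB, -171.7°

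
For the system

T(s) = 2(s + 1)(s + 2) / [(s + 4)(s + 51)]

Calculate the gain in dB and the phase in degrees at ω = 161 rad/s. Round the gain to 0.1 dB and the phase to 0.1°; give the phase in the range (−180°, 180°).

At s = jω = j161:
zero (s+1): 1 + j161 → |·| = √(1²+161²) = √25922 ≈ 161, ∠ = arctan(161/1) ≈ 89.64°
zero (s+2): 2 + j161 → |·| = √(2²+161²) = √25925 ≈ 161.01, ∠ = arctan(161/2) ≈ 89.29°
pole (s+4): 4 + j161 → |·| = √(4²+161²) = √25937 ≈ 161.05, ∠ = arctan(161/4) ≈ 88.58°
pole (s+51): 51 + j161 → |·| = √(51²+161²) = √28522 ≈ 168.88, ∠ = arctan(161/51) ≈ 72.42°
|T| = 2 · 25923 / 27198 ≈ 1.9062
Gain = 20 log₁₀(1.9062) ≈ 5.60 dB
∠T = 178.93° − 161.00° = 17.93°

5.6 dB, 17.9°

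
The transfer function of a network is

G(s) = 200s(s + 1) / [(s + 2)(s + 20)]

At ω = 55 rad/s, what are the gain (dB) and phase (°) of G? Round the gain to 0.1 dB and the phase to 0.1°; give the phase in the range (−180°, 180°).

45.5 dB, 21.0°

At s = jω = j55:
zero (s+1): 1 + j55 → |·| = √(1²+55²) = √3026 ≈ 55.009, ∠ = arctan(55/1) ≈ 88.96°
zero at origin: s = j55 → |·| = 55, ∠ = 90.00°
pole (s+2): 2 + j55 → |·| = √(2²+55²) = √3029 ≈ 55.036, ∠ = arctan(55/2) ≈ 87.92°
pole (s+20): 20 + j55 → |·| = √(20²+55²) = √3425 ≈ 58.523, ∠ = arctan(55/20) ≈ 70.02°
|G| = 200 · 3025.5 / 3220.9 ≈ 187.87
Gain = 20 log₁₀(187.87) ≈ 45.48 dB
∠G = 178.96° − 157.94° = 21.02°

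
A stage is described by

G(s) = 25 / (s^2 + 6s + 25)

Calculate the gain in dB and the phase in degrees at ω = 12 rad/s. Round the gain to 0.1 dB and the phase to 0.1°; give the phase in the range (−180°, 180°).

-14.9 dB, -148.8°

At s = jω = j12:
quadratic: (j12)² + 6·j12 + 25 = -119 + j72 → |·| ≈ 139.09, ∠ ≈ 148.82°
|G| = 25 / 139.09 ≈ 0.17974
Gain = 20 log₁₀(0.17974) ≈ -14.91 dB
∠G = 0.00° − 148.82° = -148.82°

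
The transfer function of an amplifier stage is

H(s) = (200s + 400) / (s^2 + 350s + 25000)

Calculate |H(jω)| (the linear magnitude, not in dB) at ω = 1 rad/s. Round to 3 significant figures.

0.0179

Substitute s = j1:
Numerator: 200(j1) + 400 = 400 + j200
Denominator: (j1)^2 + 350(j1) + 25000 = 24999 + j350
|N| = √(400² + 200²) ≈ 447.21, ∠N ≈ 26.57°
|D| = √(24999² + 350²) ≈ 25001, ∠D ≈ 0.80°
|H| = 447.21 / 25001 ≈ 0.017888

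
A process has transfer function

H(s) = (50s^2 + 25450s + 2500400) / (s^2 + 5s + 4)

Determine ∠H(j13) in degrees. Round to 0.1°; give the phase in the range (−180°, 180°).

Substitute s = j13:
Numerator: 50(j13)^2 + 25450(j13) + 2500400 = 2491950 + j330850
Denominator: (j13)^2 + 5(j13) + 4 = -165 + j65
|N| = √(2491950² + 330850²) ≈ 2.5138e+06, ∠N ≈ 7.56°
|D| = √(165² + 65²) ≈ 177.34, ∠D ≈ 158.50°
∠H = 7.56° − 158.50° = -150.94°

-150.9°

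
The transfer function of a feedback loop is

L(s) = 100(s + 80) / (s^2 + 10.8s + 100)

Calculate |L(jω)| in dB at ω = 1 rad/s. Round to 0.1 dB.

38.1 dB

At s = jω = j1:
zero (s+80): 80 + j1 → |·| = √(80²+1²) = √6401 ≈ 80.006, ∠ = arctan(1/80) ≈ 0.72°
quadratic: (j1)² + 10.8·j1 + 100 = 99 + j10.8 → |·| ≈ 99.587, ∠ ≈ 6.23°
|L| = 100 · 80.006 / 99.587 ≈ 80.338
Gain = 20 log₁₀(80.338) ≈ 38.10 dB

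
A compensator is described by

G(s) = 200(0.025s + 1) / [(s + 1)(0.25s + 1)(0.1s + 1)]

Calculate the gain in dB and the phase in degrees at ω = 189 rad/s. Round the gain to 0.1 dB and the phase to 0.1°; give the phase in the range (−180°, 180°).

At ω = 189 rad/s:
zero (1 + j189·0.025) = 1 + j4.725 → |·| ≈ 4.8297, ∠ ≈ 78.05°
pole (1 + j189·1) = 1 + j189 → |·| ≈ 189, ∠ ≈ 89.70°
pole (1 + j189·0.25) = 1 + j47.25 → |·| ≈ 47.261, ∠ ≈ 88.79°
pole (1 + j189·0.1) = 1 + j18.9 → |·| ≈ 18.926, ∠ ≈ 86.97°
|G| = 200 · 4.8297 / (189 · 47.261 · 18.926) ≈ 0.0057138
Gain = 20 log₁₀(0.0057138) ≈ -44.86 dB
∠G = (78.05°) − (89.70° + 88.79° + 86.97°) = -187.41° ≡ 172.59° (principal value)

-44.9 dB, 172.6°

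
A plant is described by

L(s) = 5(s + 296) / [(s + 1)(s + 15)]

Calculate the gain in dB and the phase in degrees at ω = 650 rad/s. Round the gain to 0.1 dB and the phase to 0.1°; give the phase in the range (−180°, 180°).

-41.5 dB, -113.1°

At s = jω = j650:
zero (s+296): 296 + j650 → |·| = √(296²+650²) = √510116 ≈ 714.22, ∠ = arctan(650/296) ≈ 65.52°
pole (s+1): 1 + j650 → |·| = √(1²+650²) = √422501 ≈ 650, ∠ = arctan(650/1) ≈ 89.91°
pole (s+15): 15 + j650 → |·| = √(15²+650²) = √422725 ≈ 650.17, ∠ = arctan(650/15) ≈ 88.68°
|L| = 5 · 714.22 / 4.2261e+05 ≈ 0.0084501
Gain = 20 log₁₀(0.0084501) ≈ -41.46 dB
∠L = 65.52° − 178.59° = -113.07°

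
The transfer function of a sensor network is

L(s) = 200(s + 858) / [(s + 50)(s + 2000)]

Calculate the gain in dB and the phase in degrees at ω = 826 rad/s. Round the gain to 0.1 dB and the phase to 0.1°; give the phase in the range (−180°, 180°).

-17.5 dB, -65.1°

At s = jω = j826:
zero (s+858): 858 + j826 → |·| = √(858²+826²) = √1418440 ≈ 1191, ∠ = arctan(826/858) ≈ 43.91°
pole (s+50): 50 + j826 → |·| = √(50²+826²) = √684776 ≈ 827.51, ∠ = arctan(826/50) ≈ 86.54°
pole (s+2000): 2000 + j826 → |·| = √(2000²+826²) = √4682276 ≈ 2163.9, ∠ = arctan(826/2000) ≈ 22.44°
|L| = 200 · 1191 / 1.7906e+06 ≈ 0.13303
Gain = 20 log₁₀(0.13303) ≈ -17.52 dB
∠L = 43.91° − 108.98° = -65.07°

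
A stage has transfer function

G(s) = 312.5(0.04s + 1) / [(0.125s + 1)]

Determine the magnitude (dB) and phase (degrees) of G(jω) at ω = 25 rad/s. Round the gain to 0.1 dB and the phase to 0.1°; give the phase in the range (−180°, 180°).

At ω = 25 rad/s:
zero (1 + j25·0.04) = 1 + j1 → |·| ≈ 1.4142, ∠ ≈ 45.00°
pole (1 + j25·0.125) = 1 + j3.125 → |·| ≈ 3.2811, ∠ ≈ 72.26°
|G| = 312.5 · 1.4142 / (3.2811) ≈ 134.69
Gain = 20 log₁₀(134.69) ≈ 42.59 dB
∠G = (45.00°) − (72.26°) = -27.26°

42.6 dB, -27.3°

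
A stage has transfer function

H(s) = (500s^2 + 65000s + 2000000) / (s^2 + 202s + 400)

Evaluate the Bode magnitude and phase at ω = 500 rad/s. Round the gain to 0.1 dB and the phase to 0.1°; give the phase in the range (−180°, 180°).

Substitute s = j500:
Numerator: 500(j500)^2 + 65000(j500) + 2000000 = -123000000 + j32500000
Denominator: (j500)^2 + 202(j500) + 400 = -249600 + j101000
|N| = √(123000000² + 32500000²) ≈ 1.2722e+08, ∠N ≈ 165.20°
|D| = √(249600² + 101000²) ≈ 2.6926e+05, ∠D ≈ 157.97°
|H| = 1.2722e+08 / 2.6926e+05 ≈ 472.48
Gain = 20 log₁₀(472.48) ≈ 53.49 dB
∠H = 165.20° − 157.97° = 7.23°

53.5 dB, 7.2°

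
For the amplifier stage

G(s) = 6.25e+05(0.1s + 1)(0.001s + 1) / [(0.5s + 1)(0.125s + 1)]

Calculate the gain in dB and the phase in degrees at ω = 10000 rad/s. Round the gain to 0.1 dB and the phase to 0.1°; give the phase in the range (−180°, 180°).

60.0 dB, -5.7°

At ω = 10000 rad/s:
zero (1 + j10000·0.1) = 1 + j1000 → |·| ≈ 1000, ∠ ≈ 89.94°
zero (1 + j10000·0.001) = 1 + j10 → |·| ≈ 10.05, ∠ ≈ 84.29°
pole (1 + j10000·0.5) = 1 + j5000 → |·| ≈ 5000, ∠ ≈ 89.99°
pole (1 + j10000·0.125) = 1 + j1250 → |·| ≈ 1250, ∠ ≈ 89.95°
|G| = 6.25e+05 · 1000 · 10.05 / (5000 · 1250) ≈ 1005
Gain = 20 log₁₀(1005) ≈ 60.04 dB
∠G = (89.94° + 84.29°) − (89.99° + 89.95°) = -5.71°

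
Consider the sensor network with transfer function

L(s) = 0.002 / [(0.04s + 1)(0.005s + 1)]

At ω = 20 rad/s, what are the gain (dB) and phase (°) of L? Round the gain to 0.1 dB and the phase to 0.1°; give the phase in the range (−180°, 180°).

-56.2 dB, -44.4°

At ω = 20 rad/s:
pole (1 + j20·0.04) = 1 + j0.8 → |·| ≈ 1.2806, ∠ ≈ 38.66°
pole (1 + j20·0.005) = 1 + j0.1 → |·| ≈ 1.005, ∠ ≈ 5.71°
|L| = 0.002 · 1 / (1.2806 · 1.005) ≈ 0.001554
Gain = 20 log₁₀(0.001554) ≈ -56.17 dB
∠L = (0°) − (38.66° + 5.71°) = -44.37°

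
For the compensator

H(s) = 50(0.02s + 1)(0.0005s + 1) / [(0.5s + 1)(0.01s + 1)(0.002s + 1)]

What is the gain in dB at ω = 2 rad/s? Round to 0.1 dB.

31.0 dB

At ω = 2 rad/s:
zero (1 + j2·0.02) = 1 + j0.04 → |·| ≈ 1.0008, ∠ ≈ 2.29°
zero (1 + j2·0.0005) = 1 + j0.001 → |·| ≈ 1, ∠ ≈ 0.06°
pole (1 + j2·0.5) = 1 + j1 → |·| ≈ 1.4142, ∠ ≈ 45.00°
pole (1 + j2·0.01) = 1 + j0.02 → |·| ≈ 1.0002, ∠ ≈ 1.15°
pole (1 + j2·0.002) = 1 + j0.004 → |·| ≈ 1, ∠ ≈ 0.23°
|H| = 50 · 1.0008 · 1 / (1.4142 · 1.0002 · 1) ≈ 35.377
Gain = 20 log₁₀(35.377) ≈ 30.97 dB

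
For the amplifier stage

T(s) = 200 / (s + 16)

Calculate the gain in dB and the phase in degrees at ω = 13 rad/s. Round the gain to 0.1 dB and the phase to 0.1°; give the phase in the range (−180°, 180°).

19.7 dB, -39.1°

Substitute s = j13:
Numerator: 200 = 200 + j0
Denominator: (j13) + 16 = 16 + j13
|N| = √(200² + 0²) ≈ 200, ∠N ≈ 0.00°
|D| = √(16² + 13²) ≈ 20.616, ∠D ≈ 39.09°
|T| = 200 / 20.616 ≈ 9.7012
Gain = 20 log₁₀(9.7012) ≈ 19.74 dB
∠T = 0.00° − 39.09° = -39.09°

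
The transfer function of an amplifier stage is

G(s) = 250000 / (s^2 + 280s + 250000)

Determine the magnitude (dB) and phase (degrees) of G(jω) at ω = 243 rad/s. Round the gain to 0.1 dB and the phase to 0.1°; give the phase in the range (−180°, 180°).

1.8 dB, -19.6°

At s = jω = j243:
quadratic: (j243)² + 280·j243 + 250000 = 190951 + j68040 → |·| ≈ 2.0271e+05, ∠ ≈ 19.61°
|G| = 250000 / 2.0271e+05 ≈ 1.2333
Gain = 20 log₁₀(1.2333) ≈ 1.82 dB
∠G = 0.00° − 19.61° = -19.61°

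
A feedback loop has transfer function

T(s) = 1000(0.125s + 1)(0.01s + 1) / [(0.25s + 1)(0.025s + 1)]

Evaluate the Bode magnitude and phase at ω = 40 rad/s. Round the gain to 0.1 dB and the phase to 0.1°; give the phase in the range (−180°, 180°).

51.7 dB, -28.8°

At ω = 40 rad/s:
zero (1 + j40·0.125) = 1 + j5 → |·| ≈ 5.099, ∠ ≈ 78.69°
zero (1 + j40·0.01) = 1 + j0.4 → |·| ≈ 1.077, ∠ ≈ 21.80°
pole (1 + j40·0.25) = 1 + j10 → |·| ≈ 10.05, ∠ ≈ 84.29°
pole (1 + j40·0.025) = 1 + j1 → |·| ≈ 1.4142, ∠ ≈ 45.00°
|T| = 1000 · 5.099 · 1.077 / (10.05 · 1.4142) ≈ 386.39
Gain = 20 log₁₀(386.39) ≈ 51.74 dB
∠T = (78.69° + 21.80°) − (84.29° + 45.00°) = -28.80°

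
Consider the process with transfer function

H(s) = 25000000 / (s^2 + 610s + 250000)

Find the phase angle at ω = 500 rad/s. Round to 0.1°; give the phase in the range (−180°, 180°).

At s = jω = j500:
quadratic: (j500)² + 610·j500 + 250000 = 0 + j305000 → |·| ≈ 3.05e+05, ∠ ≈ 90.00°
∠H = 0.00° − 90.00° = -90.00°

-90.0°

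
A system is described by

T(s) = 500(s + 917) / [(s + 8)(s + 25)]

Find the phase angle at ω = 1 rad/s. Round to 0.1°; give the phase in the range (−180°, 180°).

-9.4°

At s = jω = j1:
zero (s+917): 917 + j1 → |·| = √(917²+1²) = √840890 ≈ 917, ∠ = arctan(1/917) ≈ 0.06°
pole (s+8): 8 + j1 → |·| = √(8²+1²) = √65 ≈ 8.0623, ∠ = arctan(1/8) ≈ 7.13°
pole (s+25): 25 + j1 → |·| = √(25²+1²) = √626 ≈ 25.02, ∠ = arctan(1/25) ≈ 2.29°
∠T = 0.06° − 9.42° = -9.36°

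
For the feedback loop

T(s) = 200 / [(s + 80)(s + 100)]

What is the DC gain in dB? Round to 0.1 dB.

-32.0 dB

T(0) = 200 / (80·100) = 0.025
20 log₁₀(0.025) ≈ -32.04 dB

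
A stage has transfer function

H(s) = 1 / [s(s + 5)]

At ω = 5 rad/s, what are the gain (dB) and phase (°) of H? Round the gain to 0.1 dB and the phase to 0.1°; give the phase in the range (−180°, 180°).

At s = jω = j5:
pole (s+5): 5 + j5 → |·| = √(5²+5²) = √50 ≈ 7.0711, ∠ = arctan(5/5) ≈ 45.00°
pole at origin: |s| = 5, ∠ = 90.00° (in denominator)
|H| = 1 / 35.355 ≈ 0.028285
Gain = 20 log₁₀(0.028285) ≈ -30.97 dB
∠H = 0.00° − 135.00° = -135.00°

-31.0 dB, -135.0°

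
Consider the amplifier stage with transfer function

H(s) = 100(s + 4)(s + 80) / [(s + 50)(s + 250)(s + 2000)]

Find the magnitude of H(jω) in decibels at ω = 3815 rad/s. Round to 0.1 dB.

-32.7 dB

At s = jω = j3815:
zero (s+4): 4 + j3815 → |·| = √(4²+3815²) = √14554241 ≈ 3815, ∠ = arctan(3815/4) ≈ 89.94°
zero (s+80): 80 + j3815 → |·| = √(80²+3815²) = √14560625 ≈ 3815.8, ∠ = arctan(3815/80) ≈ 88.80°
pole (s+50): 50 + j3815 → |·| = √(50²+3815²) = √14556725 ≈ 3815.3, ∠ = arctan(3815/50) ≈ 89.25°
pole (s+250): 250 + j3815 → |·| = √(250²+3815²) = √14616725 ≈ 3823.2, ∠ = arctan(3815/250) ≈ 86.25°
pole (s+2000): 2000 + j3815 → |·| = √(2000²+3815²) = √18554225 ≈ 4307.5, ∠ = arctan(3815/2000) ≈ 62.33°
|H| = 100 · 1.4557e+07 / 6.2832e+10 ≈ 0.023168
Gain = 20 log₁₀(0.023168) ≈ -32.70 dB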